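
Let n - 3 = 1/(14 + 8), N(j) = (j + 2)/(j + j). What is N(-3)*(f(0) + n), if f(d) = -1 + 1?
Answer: 67/132 ≈ 0.50758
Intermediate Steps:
f(d) = 0
N(j) = (2 + j)/(2*j) (N(j) = (2 + j)/((2*j)) = (2 + j)*(1/(2*j)) = (2 + j)/(2*j))
n = 67/22 (n = 3 + 1/(14 + 8) = 3 + 1/22 = 67/22 ≈ 3.0455)
N(-3)*(f(0) + n) = ((1/2)*(2 - 3)/(-3))*(0 + 67/22) = ((1/2)*(-1/3)*(-1))*(67/22) = (1/6)*(67/22) = 67/132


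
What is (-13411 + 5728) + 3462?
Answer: -4221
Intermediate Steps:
(-13411 + 5728) + 3462 = -7683 + 3462 = -4221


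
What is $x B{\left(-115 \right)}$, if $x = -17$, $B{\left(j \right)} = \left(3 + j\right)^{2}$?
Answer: $-213248$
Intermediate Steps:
$x B{\left(-115 \right)} = - 17 \left(3 - 115\right)^{2} = - 17 \left(-112\right)^{2} = \left(-17\right) 12544 = -213248$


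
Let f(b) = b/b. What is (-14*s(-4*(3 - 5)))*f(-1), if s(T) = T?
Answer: -112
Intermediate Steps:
f(b) = 1
(-14*s(-4*(3 - 5)))*f(-1) = -(-56)*(3 - 5)*1 = -(-56)*(-2)*1 = -14*8*1 = -112*1 = -112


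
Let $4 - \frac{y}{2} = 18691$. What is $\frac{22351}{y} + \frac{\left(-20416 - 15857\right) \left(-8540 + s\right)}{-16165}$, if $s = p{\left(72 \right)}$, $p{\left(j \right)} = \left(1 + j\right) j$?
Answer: $- \frac{4452372066883}{604150710} \approx -7369.6$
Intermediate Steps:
$p{\left(j \right)} = j \left(1 + j\right)$
$s = 5256$ ($s = 72 \left(1 + 72\right) = 72 \cdot 73 = 5256$)
$y = -37374$ ($y = 8 - 37382 = -37374$)
$\frac{22351}{y} + \frac{\left(-20416 - 15857\right) \left(-8540 + s\right)}{-16165} = \frac{22351}{-37374} + \frac{\left(-20416 - 15857\right) \left(-8540 + 5256\right)}{-16165} = 22351 \left(- \frac{1}{37374}\right) + \left(-36273\right) \left(-3284\right) \left(- \frac{1}{16165}\right) = - \frac{22351}{37374} + 119120532 \left(- \frac{1}{16165}\right) = - \frac{22351}{37374} - \frac{119120532}{16165} = - \frac{4452372066883}{604150710}$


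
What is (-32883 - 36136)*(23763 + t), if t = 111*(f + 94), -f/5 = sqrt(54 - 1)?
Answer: -2360242743 + 38305545*sqrt(53) ≈ -2.0814e+9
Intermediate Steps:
f = -5*sqrt(53) (f = -5*sqrt(54 - 1) = -5*sqrt(53) ≈ -36.401)
t = 10434 - 555*sqrt(53) (t = 111*(-5*sqrt(53) + 94) = 111*(94 - 5*sqrt(53)) = 10434 - 555*sqrt(53) ≈ 6393.5)
(-32883 - 36136)*(23763 + t) = (-32883 - 36136)*(23763 + (10434 - 555*sqrt(53))) = -69019*(34197 - 555*sqrt(53)) = -2360242743 + 38305545*sqrt(53)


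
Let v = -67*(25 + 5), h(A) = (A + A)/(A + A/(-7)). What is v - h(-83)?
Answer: -6037/3 ≈ -2012.3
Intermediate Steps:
h(A) = 7/3 (h(A) = (2*A)/(A + A*(-⅐)) = (2*A)/(A - A/7) = (2*A)/((6*A/7)) = (2*A)*(7/(6*A)) = 7/3)
v = -2010 (v = -67*30 = -2010)
v - h(-83) = -2010 - 1*7/3 = -2010 - 7/3 = -6037/3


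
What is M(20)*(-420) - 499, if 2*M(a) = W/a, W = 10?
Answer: -604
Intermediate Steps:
M(a) = 5/a (M(a) = (10/a)/2 = 5/a)
M(20)*(-420) - 499 = (5/20)*(-420) - 499 = (5*(1/20))*(-420) - 499 = (¼)*(-420) - 499 = -105 - 499 = -604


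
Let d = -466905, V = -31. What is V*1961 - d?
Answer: 406114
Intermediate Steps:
V*1961 - d = -31*1961 - 1*(-466905) = -60791 + 466905 = 406114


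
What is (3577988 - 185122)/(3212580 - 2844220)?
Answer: 1696433/184180 ≈ 9.2107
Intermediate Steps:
(3577988 - 185122)/(3212580 - 2844220) = 3392866/368360 = 3392866*(1/368360) = 1696433/184180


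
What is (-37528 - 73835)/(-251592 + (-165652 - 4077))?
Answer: 111363/421321 ≈ 0.26432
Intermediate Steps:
(-37528 - 73835)/(-251592 + (-165652 - 4077)) = -111363/(-251592 - 169729) = -111363/(-421321) = -111363*(-1/421321) = 111363/421321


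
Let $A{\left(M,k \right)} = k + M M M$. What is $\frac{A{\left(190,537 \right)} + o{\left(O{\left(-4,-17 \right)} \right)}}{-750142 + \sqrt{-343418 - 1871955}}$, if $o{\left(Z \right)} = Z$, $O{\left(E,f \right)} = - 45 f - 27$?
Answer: $- \frac{5146180409050}{562715235537} - \frac{6860275 i \sqrt{2215373}}{562715235537} \approx -9.1453 - 0.018146 i$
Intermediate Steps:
$A{\left(M,k \right)} = k + M^{3}$ ($A{\left(M,k \right)} = k + M^{2} M = k + M^{3}$)
$O{\left(E,f \right)} = -27 - 45 f$
$\frac{A{\left(190,537 \right)} + o{\left(O{\left(-4,-17 \right)} \right)}}{-750142 + \sqrt{-343418 - 1871955}} = \frac{\left(537 + 190^{3}\right) - -738}{-750142 + \sqrt{-343418 - 1871955}} = \frac{\left(537 + 6859000\right) + \left(-27 + 765\right)}{-750142 + \sqrt{-2215373}} = \frac{6859537 + 738}{-750142 + i \sqrt{2215373}} = \frac{6860275}{-750142 + i \sqrt{2215373}}$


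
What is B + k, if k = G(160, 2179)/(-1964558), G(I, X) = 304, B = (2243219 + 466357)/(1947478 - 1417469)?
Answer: 2661479042336/520616710511 ≈ 5.1122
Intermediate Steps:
B = 2709576/530009 ≈ 5.1123
k = -152/982279 (k = 304/(-1964558) = 304*(-1/1964558) = -152/982279 ≈ -0.00015474)
B + k = 2709576/530009 - 152/982279 = 2661479042336/520616710511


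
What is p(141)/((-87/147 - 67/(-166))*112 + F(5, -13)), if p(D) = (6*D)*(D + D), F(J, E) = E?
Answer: -138610332/19801 ≈ -7000.2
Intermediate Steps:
p(D) = 12*D² (p(D) = (6*D)*(2*D) = 12*D²)
p(141)/((-87/147 - 67/(-166))*112 + F(5, -13)) = (12*141²)/((-87/147 - 67/(-166))*112 - 13) = (12*19881)/((-87*1/147 - 67*(-1/166))*112 - 13) = 238572/((-29/49 + 67/166)*112 - 13) = 238572/(-1531/8134*112 - 13) = 238572/(-12248/581 - 13) = 238572/(-19801/581) = 238572*(-581/19801) = -138610332/19801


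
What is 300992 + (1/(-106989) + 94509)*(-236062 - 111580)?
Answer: -3515123250789712/106989 ≈ -3.2855e+10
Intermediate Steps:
300992 + (1/(-106989) + 94509)*(-236062 - 111580) = 300992 + (-1/106989 + 94509)*(-347642) = 300992 + (10111423400/106989)*(-347642) = 300992 - 3515155453622800/106989 = -3515123250789712/106989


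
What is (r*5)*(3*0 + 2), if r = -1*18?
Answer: -180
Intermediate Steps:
r = -18
(r*5)*(3*0 + 2) = (-18*5)*(3*0 + 2) = -90*(0 + 2) = -90*2 = -180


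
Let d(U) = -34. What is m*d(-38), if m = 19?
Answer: -646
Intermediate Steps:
m*d(-38) = 19*(-34) = -646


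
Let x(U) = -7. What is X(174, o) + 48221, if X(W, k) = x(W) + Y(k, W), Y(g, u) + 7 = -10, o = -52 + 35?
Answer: 48197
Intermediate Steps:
o = -17
Y(g, u) = -17 (Y(g, u) = -7 - 10 = -17)
X(W, k) = -24 (X(W, k) = -7 - 17 = -24)
X(174, o) + 48221 = -24 + 48221 = 48197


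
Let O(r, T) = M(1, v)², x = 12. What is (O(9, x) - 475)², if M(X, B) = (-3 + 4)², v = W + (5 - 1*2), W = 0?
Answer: 224676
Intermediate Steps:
v = 3 (v = 0 + (5 - 1*2) = 0 + (5 - 2) = 0 + 3 = 3)
M(X, B) = 1 (M(X, B) = 1² = 1)
O(r, T) = 1 (O(r, T) = 1² = 1)
(O(9, x) - 475)² = (1 - 475)² = (-474)² = 224676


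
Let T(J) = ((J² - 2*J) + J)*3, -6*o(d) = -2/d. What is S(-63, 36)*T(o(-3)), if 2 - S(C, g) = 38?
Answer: -40/3 ≈ -13.333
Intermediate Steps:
S(C, g) = -36 (S(C, g) = 2 - 1*38 = 2 - 38 = -36)
o(d) = 1/(3*d) (o(d) = -(-1)/(3*d) = 1/(3*d))
T(J) = -3*J + 3*J² (T(J) = (J² - J)*3 = -3*J + 3*J²)
S(-63, 36)*T(o(-3)) = -108*(⅓)/(-3)*(-1 + (⅓)/(-3)) = -108*(⅓)*(-⅓)*(-1 + (⅓)*(-⅓)) = -108*(-1)*(-1 - ⅑)/9 = -108*(-1)*(-10)/(9*9) = -36*10/27 = -40/3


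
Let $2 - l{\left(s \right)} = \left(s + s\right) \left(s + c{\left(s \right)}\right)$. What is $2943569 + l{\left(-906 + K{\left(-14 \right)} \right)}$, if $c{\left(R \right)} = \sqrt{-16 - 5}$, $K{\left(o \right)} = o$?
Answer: $1250771 + 1840 i \sqrt{21} \approx 1.2508 \cdot 10^{6} + 8431.9 i$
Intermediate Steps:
$c{\left(R \right)} = i \sqrt{21}$ ($c{\left(R \right)} = \sqrt{-21} = i \sqrt{21}$)
$l{\left(s \right)} = 2 - 2 s \left(s + i \sqrt{21}\right)$ ($l{\left(s \right)} = 2 - \left(s + s\right) \left(s + i \sqrt{21}\right) = 2 - 2 s \left(s + i \sqrt{21}\right)$)
$2943569 + l{\left(-906 + K{\left(-14 \right)} \right)} = 2943569 - \left(-2 + 2 \left(-906 - 14\right)^{2} + 2 i \left(-906 - 14\right) \sqrt{21}\right) = 2943569 - \left(-2 + 1692800 + 2 i \left(-920\right) \sqrt{21}\right) = 2943569 + \left(2 - 1692800 + 1840 i \sqrt{21}\right) = 2943569 - \left(1692798 - 1840 i \sqrt{21}\right) = 1250771 + 1840 i \sqrt{21}$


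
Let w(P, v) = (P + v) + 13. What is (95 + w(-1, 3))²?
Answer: 12100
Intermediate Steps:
w(P, v) = 13 + P + v
(95 + w(-1, 3))² = (95 + (13 - 1 + 3))² = (95 + 15)² = 110² = 12100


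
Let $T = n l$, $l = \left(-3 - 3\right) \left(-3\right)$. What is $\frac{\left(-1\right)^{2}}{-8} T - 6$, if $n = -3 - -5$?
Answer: $- \frac{21}{2} \approx -10.5$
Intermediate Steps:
$n = 2$ ($n = -3 + 5 = 2$)
$l = 18$ ($l = \left(-6\right) \left(-3\right) = 18$)
$T = 36$ ($T = 2 \cdot 18 = 36$)
$\frac{\left(-1\right)^{2}}{-8} T - 6 = \frac{\left(-1\right)^{2}}{-8} \cdot 36 - 6 = 1 \left(- \frac{1}{8}\right) 36 - 6 = \left(- \frac{1}{8}\right) 36 - 6 = - \frac{9}{2} - 6 = - \frac{21}{2}$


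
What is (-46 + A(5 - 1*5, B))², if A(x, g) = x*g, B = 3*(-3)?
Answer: 2116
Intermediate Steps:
B = -9
A(x, g) = g*x
(-46 + A(5 - 1*5, B))² = (-46 - 9*(5 - 1*5))² = (-46 - 9*(5 - 5))² = (-46 - 9*0)² = (-46 + 0)² = (-46)² = 2116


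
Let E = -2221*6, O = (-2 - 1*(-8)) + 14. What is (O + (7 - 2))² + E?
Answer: -12701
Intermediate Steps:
O = 20 (O = (-2 + 8) + 14 = 6 + 14 = 20)
E = -13326
(O + (7 - 2))² + E = (20 + (7 - 2))² - 13326 = (20 + 5)² - 13326 = 25² - 13326 = 625 - 13326 = -12701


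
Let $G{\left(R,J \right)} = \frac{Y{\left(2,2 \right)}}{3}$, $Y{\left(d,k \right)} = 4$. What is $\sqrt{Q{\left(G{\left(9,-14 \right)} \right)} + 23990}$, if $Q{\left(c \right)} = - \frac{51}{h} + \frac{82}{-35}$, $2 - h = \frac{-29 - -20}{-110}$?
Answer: $\frac{\sqrt{1306794197730}}{7385} \approx 154.79$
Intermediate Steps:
$G{\left(R,J \right)} = \frac{4}{3}$
$h = \frac{211}{110}$ ($h = 2 - \frac{-29 - -20}{-110} = 2 - \left(-29 + 20\right) \left(- \frac{1}{110}\right) = 2 - \left(-9\right) \left(- \frac{1}{110}\right) = 2 - \frac{9}{110} = \frac{211}{110} \approx 1.9182$)
$Q{\left(c \right)} = - \frac{213652}{7385}$ ($Q{\left(c \right)} = - \frac{51}{\frac{211}{110}} + \frac{82}{-35} = \left(-51\right) \frac{110}{211} + 82 \left(- \frac{1}{35}\right) = - \frac{5610}{211} - \frac{82}{35} = - \frac{213652}{7385}$)
$\sqrt{Q{\left(G{\left(9,-14 \right)} \right)} + 23990} = \sqrt{- \frac{213652}{7385} + 23990} = \sqrt{\frac{176952498}{7385}} = \frac{\sqrt{1306794197730}}{7385}$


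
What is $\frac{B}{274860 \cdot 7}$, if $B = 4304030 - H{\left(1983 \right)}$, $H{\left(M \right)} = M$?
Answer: $\frac{4302047}{1924020} \approx 2.236$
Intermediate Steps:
$B = 4302047$ ($B = 4304030 - 1983 = 4302047$)
$\frac{B}{274860 \cdot 7} = \frac{4302047}{274860 \cdot 7} = \frac{4302047}{1924020}$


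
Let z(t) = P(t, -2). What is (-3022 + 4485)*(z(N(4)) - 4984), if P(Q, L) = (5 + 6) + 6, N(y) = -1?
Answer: -7266721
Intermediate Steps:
P(Q, L) = 17 (P(Q, L) = 11 + 6 = 17)
z(t) = 17
(-3022 + 4485)*(z(N(4)) - 4984) = (-3022 + 4485)*(17 - 4984) = 1463*(-4967) = -7266721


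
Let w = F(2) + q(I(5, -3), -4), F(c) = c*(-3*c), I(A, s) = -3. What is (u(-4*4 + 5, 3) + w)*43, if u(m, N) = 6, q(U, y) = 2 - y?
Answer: 0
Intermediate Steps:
F(c) = -3*c²
w = -6 (w = -3*2² + (2 - 1*(-4)) = -3*4 + (2 + 4) = -12 + 6 = -6)
(u(-4*4 + 5, 3) + w)*43 = (6 - 6)*43 = 0*43 = 0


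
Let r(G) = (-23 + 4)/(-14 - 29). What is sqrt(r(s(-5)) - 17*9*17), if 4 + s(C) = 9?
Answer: 4*I*sqrt(300527)/43 ≈ 50.996*I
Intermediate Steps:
s(C) = 5 (s(C) = -4 + 9 = 5)
r(G) = 19/43 (r(G) = -19/(-43) = -19*(-1/43) = 19/43)
sqrt(r(s(-5)) - 17*9*17) = sqrt(19/43 - 17*9*17) = sqrt(19/43 - 153*17) = sqrt(19/43 - 2601) = sqrt(-111824/43) = 4*I*sqrt(300527)/43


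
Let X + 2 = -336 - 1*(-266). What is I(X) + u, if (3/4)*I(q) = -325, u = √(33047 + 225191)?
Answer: -1300/3 + √258238 ≈ 74.838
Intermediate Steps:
X = -72 (X = -2 + (-336 - 1*(-266)) = -2 + (-336 + 266) = -2 - 70 = -72)
u = √258238 ≈ 508.17
I(q) = -1300/3 (I(q) = (4/3)*(-325) = -1300/3)
I(X) + u = -1300/3 + √258238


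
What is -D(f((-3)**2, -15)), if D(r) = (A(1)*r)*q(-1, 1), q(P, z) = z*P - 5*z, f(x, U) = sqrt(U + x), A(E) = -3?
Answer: -18*I*sqrt(6) ≈ -44.091*I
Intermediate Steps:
q(P, z) = -5*z + P*z (q(P, z) = P*z - 5*z = -5*z + P*z)
D(r) = 18*r (D(r) = (-3*r)*(1*(-5 - 1)) = (-3*r)*(1*(-6)) = -3*r*(-6) = 18*r)
-D(f((-3)**2, -15)) = -18*sqrt(-15 + (-3)**2) = -18*sqrt(-15 + 9) = -18*sqrt(-6) = -18*I*sqrt(6)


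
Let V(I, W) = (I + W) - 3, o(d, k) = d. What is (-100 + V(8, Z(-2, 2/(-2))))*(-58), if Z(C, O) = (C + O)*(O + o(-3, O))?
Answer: 4814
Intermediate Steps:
Z(C, O) = (-3 + O)*(C + O) (Z(C, O) = (C + O)*(O - 3) = (C + O)*(-3 + O) = (-3 + O)*(C + O))
V(I, W) = -3 + I + W
(-100 + V(8, Z(-2, 2/(-2))))*(-58) = (-100 + (-3 + 8 + ((2/(-2))² - 3*(-2) - 6/(-2) - 4/(-2))))*(-58) = (-100 + (-3 + 8 + ((2*(-½))² + 6 - 6*(-1)/2 - 4*(-1)/2)))*(-58) = (-100 + (-3 + 8 + ((-1)² + 6 - 3*(-1) - 2*(-1))))*(-58) = (-100 + (-3 + 8 + (1 + 6 + 3 + 2)))*(-58) = (-100 + (-3 + 8 + 12))*(-58) = (-100 + 17)*(-58) = -83*(-58) = 4814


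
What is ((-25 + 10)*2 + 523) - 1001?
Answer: -508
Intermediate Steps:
((-25 + 10)*2 + 523) - 1001 = (-15*2 + 523) - 1001 = (-30 + 523) - 1001 = 493 - 1001 = -508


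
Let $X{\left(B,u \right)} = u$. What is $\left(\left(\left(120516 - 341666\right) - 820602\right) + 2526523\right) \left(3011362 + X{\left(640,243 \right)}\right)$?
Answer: $4471543767455$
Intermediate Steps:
$\left(\left(\left(120516 - 341666\right) - 820602\right) + 2526523\right) \left(3011362 + X{\left(640,243 \right)}\right) = \left(\left(\left(120516 - 341666\right) - 820602\right) + 2526523\right) \left(3011362 + 243\right) = \left(\left(-221150 - 820602\right) + 2526523\right) 3011605 = \left(-1041752 + 2526523\right) 3011605 = 1484771 \cdot 3011605 = 4471543767455$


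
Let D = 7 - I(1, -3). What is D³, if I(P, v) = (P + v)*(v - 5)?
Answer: -729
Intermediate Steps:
I(P, v) = (-5 + v)*(P + v) (I(P, v) = (P + v)*(-5 + v) = (-5 + v)*(P + v))
D = -9 (D = 7 - ((-3)² - 5*1 - 5*(-3) + 1*(-3)) = 7 - (9 - 5 + 15 - 3) = 7 - 1*16 = 7 - 16 = -9)
D³ = (-9)³ = -729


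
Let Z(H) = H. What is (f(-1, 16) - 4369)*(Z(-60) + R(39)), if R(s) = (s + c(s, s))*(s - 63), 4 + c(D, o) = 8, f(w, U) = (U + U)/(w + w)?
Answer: 4788420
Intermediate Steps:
f(w, U) = U/w (f(w, U) = (2*U)/((2*w)) = (2*U)*(1/(2*w)) = U/w)
c(D, o) = 4 (c(D, o) = -4 + 8 = 4)
R(s) = (-63 + s)*(4 + s) (R(s) = (s + 4)*(s - 63) = (4 + s)*(-63 + s) = (-63 + s)*(4 + s))
(f(-1, 16) - 4369)*(Z(-60) + R(39)) = (16/(-1) - 4369)*(-60 + (-252 + 39² - 59*39)) = (16*(-1) - 4369)*(-60 + (-252 + 1521 - 2301)) = (-16 - 4369)*(-60 - 1032) = -4385*(-1092) = 4788420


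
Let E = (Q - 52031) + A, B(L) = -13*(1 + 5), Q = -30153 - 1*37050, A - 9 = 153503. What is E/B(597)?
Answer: -5713/13 ≈ -439.46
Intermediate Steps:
A = 153512 (A = 9 + 153503 = 153512)
Q = -67203 (Q = -30153 - 37050 = -67203)
B(L) = -78 (B(L) = -13*6 = -78)
E = 34278 (E = (-67203 - 52031) + 153512 = -119234 + 153512 = 34278)
E/B(597) = 34278/(-78) = 34278*(-1/78) = -5713/13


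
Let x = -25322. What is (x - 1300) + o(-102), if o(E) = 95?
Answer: -26527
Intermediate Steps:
(x - 1300) + o(-102) = (-25322 - 1300) + 95 = -26622 + 95 = -26527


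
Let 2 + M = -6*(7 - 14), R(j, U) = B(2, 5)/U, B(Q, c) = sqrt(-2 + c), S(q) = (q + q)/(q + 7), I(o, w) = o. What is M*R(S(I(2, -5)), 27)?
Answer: 40*sqrt(3)/27 ≈ 2.5660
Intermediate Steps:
S(q) = 2*q/(7 + q) (S(q) = (2*q)/(7 + q) = 2*q/(7 + q))
R(j, U) = sqrt(3)/U (R(j, U) = sqrt(-2 + 5)/U = sqrt(3)/U)
M = 40 (M = -2 - 6*(7 - 14) = -2 - 6*(-7) = -2 + 42 = 40)
M*R(S(I(2, -5)), 27) = 40*(sqrt(3)/27) = 40*sqrt(3)/27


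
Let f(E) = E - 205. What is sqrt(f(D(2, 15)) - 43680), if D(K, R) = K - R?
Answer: I*sqrt(43898) ≈ 209.52*I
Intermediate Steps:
f(E) = -205 + E
sqrt(f(D(2, 15)) - 43680) = sqrt((-205 + (2 - 1*15)) - 43680) = sqrt((-205 + (2 - 15)) - 43680) = sqrt((-205 - 13) - 43680) = sqrt(-218 - 43680) = sqrt(-43898) = I*sqrt(43898)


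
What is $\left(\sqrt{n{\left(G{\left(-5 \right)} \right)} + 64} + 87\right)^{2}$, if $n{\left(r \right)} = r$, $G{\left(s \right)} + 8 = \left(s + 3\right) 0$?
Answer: $7625 + 348 \sqrt{14} \approx 8927.1$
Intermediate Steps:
$G{\left(s \right)} = -8$ ($G{\left(s \right)} = -8 + \left(s + 3\right) 0 = -8 + \left(3 + s\right) 0 = -8 + 0 = -8$)
$\left(\sqrt{n{\left(G{\left(-5 \right)} \right)} + 64} + 87\right)^{2} = \left(\sqrt{-8 + 64} + 87\right)^{2} = \left(\sqrt{56} + 87\right)^{2} = \left(2 \sqrt{14} + 87\right)^{2} = \left(87 + 2 \sqrt{14}\right)^{2}$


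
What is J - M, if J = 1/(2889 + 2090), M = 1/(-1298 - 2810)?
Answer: 699/1573364 ≈ 0.00044427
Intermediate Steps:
M = -1/4108 (M = 1/(-4108) = -1/4108 ≈ -0.00024343)
J = 1/4979 ≈ 0.00020084
J - M = 1/4979 - 1*(-1/4108) = 1/4979 + 1/4108 = 699/1573364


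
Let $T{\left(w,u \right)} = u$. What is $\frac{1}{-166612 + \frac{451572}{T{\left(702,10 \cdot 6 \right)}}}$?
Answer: $- \frac{5}{795429} \approx -6.2859 \cdot 10^{-6}$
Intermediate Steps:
$\frac{1}{-166612 + \frac{451572}{T{\left(702,10 \cdot 6 \right)}}} = \frac{1}{-166612 + \frac{451572}{10 \cdot 6}} = \frac{1}{-166612 + \frac{451572}{60}} = \frac{1}{-166612 + 451572 \cdot \frac{1}{60}} = \frac{1}{-166612 + \frac{37631}{5}} = \frac{1}{- \frac{795429}{5}} = - \frac{5}{795429}$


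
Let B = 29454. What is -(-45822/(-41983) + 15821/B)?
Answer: -2013854231/1236567282 ≈ -1.6286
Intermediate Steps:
-(-45822/(-41983) + 15821/B) = -(-45822/(-41983) + 15821/29454) = -(-45822*(-1/41983) + 15821*(1/29454)) = -(45822/41983 + 15821/29454) = -1*2013854231/1236567282 = -2013854231/1236567282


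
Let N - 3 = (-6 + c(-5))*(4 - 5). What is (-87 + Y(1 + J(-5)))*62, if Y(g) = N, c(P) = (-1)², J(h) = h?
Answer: -4898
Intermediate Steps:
c(P) = 1
N = 8 (N = 3 + (-6 + 1)*(4 - 5) = 3 - 5*(-1) = 3 + 5 = 8)
Y(g) = 8
(-87 + Y(1 + J(-5)))*62 = (-87 + 8)*62 = -79*62 = -4898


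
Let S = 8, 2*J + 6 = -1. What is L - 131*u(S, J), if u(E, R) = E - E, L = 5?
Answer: 5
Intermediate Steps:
J = -7/2 (J = -3 + (1/2)*(-1) = -3 - 1/2 = -7/2 ≈ -3.5000)
u(E, R) = 0
L - 131*u(S, J) = 5 - 131*0 = 5 + 0 = 5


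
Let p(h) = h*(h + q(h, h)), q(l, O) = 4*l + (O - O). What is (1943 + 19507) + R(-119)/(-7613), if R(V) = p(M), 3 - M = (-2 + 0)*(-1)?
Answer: 163298845/7613 ≈ 21450.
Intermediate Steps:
q(l, O) = 4*l (q(l, O) = 4*l + 0 = 4*l)
M = 1 (M = 3 - (-2 + 0)*(-1) = 3 - (-2)*(-1) = 3 - 1*2 = 3 - 2 = 1)
p(h) = 5*h² (p(h) = h*(h + 4*h) = h*(5*h) = 5*h²)
R(V) = 5 (R(V) = 5*1² = 5*1 = 5)
(1943 + 19507) + R(-119)/(-7613) = (1943 + 19507) + 5/(-7613) = 21450 + 5*(-1/7613) = 21450 - 5/7613 = 163298845/7613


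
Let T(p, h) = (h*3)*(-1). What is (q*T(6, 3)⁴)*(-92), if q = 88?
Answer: -53117856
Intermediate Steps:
T(p, h) = -3*h (T(p, h) = (3*h)*(-1) = -3*h)
(q*T(6, 3)⁴)*(-92) = (88*(-3*3)⁴)*(-92) = (88*(-9)⁴)*(-92) = (88*6561)*(-92) = 577368*(-92) = -53117856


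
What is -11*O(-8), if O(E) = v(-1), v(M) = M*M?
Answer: -11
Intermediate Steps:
v(M) = M²
O(E) = 1 (O(E) = (-1)² = 1)
-11*O(-8) = -11*1 = -11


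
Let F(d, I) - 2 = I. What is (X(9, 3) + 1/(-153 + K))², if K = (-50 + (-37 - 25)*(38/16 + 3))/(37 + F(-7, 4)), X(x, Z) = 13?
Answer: 130946278225/775566801 ≈ 168.84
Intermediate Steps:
F(d, I) = 2 + I
K = -1533/172 (K = (-50 + (-37 - 25)*(38/16 + 3))/(37 + (2 + 4)) = (-50 - 62*(38*(1/16) + 3))/(37 + 6) = (-50 - 62*(19/8 + 3))/43 = (-50 - 62*43/8)*(1/43) = (-50 - 1333/4)*(1/43) = -1533/4*1/43 = -1533/172 ≈ -8.9128)
(X(9, 3) + 1/(-153 + K))² = (13 + 1/(-153 - 1533/172))² = (13 + 1/(-27849/172))² = (13 - 172/27849)² = (361865/27849)² = 130946278225/775566801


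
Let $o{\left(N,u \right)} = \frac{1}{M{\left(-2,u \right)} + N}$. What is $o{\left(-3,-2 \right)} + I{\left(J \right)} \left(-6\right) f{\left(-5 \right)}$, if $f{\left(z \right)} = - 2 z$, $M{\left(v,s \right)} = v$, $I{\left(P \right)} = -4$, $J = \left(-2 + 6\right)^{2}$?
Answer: $\frac{1199}{5} \approx 239.8$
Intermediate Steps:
$J = 16$ ($J = 4^{2} = 16$)
$o{\left(N,u \right)} = \frac{1}{-2 + N}$
$o{\left(-3,-2 \right)} + I{\left(J \right)} \left(-6\right) f{\left(-5 \right)} = \frac{1}{-2 - 3} + \left(-4\right) \left(-6\right) \left(\left(-2\right) \left(-5\right)\right) = \frac{1}{-5} + 24 \cdot 10 = - \frac{1}{5} + 240 = \frac{1199}{5}$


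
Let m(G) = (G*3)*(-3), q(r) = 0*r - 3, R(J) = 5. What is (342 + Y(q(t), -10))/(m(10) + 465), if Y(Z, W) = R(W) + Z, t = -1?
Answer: 344/375 ≈ 0.91733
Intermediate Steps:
q(r) = -3 (q(r) = 0 - 3 = -3)
Y(Z, W) = 5 + Z
m(G) = -9*G (m(G) = (3*G)*(-3) = -9*G)
(342 + Y(q(t), -10))/(m(10) + 465) = (342 + (5 - 3))/(-9*10 + 465) = (342 + 2)/(-90 + 465) = 344/375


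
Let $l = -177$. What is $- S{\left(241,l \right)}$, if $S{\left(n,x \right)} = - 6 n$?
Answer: $1446$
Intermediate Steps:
$- S{\left(241,l \right)} = - \left(-6\right) 241 = \left(-1\right) \left(-1446\right) = 1446$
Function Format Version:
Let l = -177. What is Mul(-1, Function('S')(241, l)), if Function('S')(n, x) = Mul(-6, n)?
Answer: 1446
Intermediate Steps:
Mul(-1, Function('S')(241, l)) = Mul(-1, Mul(-6, 241)) = Mul(-1, -1446) = 1446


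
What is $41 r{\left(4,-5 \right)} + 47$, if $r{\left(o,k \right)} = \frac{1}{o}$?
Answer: $\frac{229}{4} \approx 57.25$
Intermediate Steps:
$41 r{\left(4,-5 \right)} + 47 = \frac{41}{4} + 47 = \frac{229}{4}$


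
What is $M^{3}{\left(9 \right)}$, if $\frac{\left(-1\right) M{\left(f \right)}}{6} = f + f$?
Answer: $-1259712$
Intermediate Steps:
$M{\left(f \right)} = - 12 f$ ($M{\left(f \right)} = - 6 \left(f + f\right) = - 6 \cdot 2 f = - 12 f$)
$M^{3}{\left(9 \right)} = \left(\left(-12\right) 9\right)^{3} = \left(-108\right)^{3} = -1259712$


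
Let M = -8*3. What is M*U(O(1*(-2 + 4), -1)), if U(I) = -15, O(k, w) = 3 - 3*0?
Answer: 360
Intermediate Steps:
O(k, w) = 3 (O(k, w) = 3 + 0 = 3)
M = -24
M*U(O(1*(-2 + 4), -1)) = -24*(-15) = 360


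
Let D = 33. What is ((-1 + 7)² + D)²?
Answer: 4761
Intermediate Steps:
((-1 + 7)² + D)² = ((-1 + 7)² + 33)² = (6² + 33)² = (36 + 33)² = 69² = 4761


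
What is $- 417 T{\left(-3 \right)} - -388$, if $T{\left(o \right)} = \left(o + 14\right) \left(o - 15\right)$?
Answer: $82954$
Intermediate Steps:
$T{\left(o \right)} = \left(-15 + o\right) \left(14 + o\right)$ ($T{\left(o \right)} = \left(14 + o\right) \left(-15 + o\right) = \left(-15 + o\right) \left(14 + o\right)$)
$- 417 T{\left(-3 \right)} - -388 = - 417 \left(-210 + \left(-3\right)^{2} - -3\right) - -388 = - 417 \left(-210 + 9 + 3\right) + 388 = \left(-417\right) \left(-198\right) + 388 = 82566 + 388 = 82954$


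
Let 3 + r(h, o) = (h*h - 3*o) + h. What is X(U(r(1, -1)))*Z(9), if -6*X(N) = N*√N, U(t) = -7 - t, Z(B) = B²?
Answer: 729*I/2 ≈ 364.5*I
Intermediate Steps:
r(h, o) = -3 + h + h² - 3*o (r(h, o) = -3 + ((h*h - 3*o) + h) = -3 + ((h² - 3*o) + h) = -3 + (h + h² - 3*o) = -3 + h + h² - 3*o)
X(N) = -N^(3/2)/6 (X(N) = -N*√N/6 = -N^(3/2)/6)
X(U(r(1, -1)))*Z(9) = -(-7 - (-3 + 1 + 1² - 3*(-1)))^(3/2)/6*9² = -(-7 - (-3 + 1 + 1 + 3))^(3/2)/6*81 = -(-7 - 1*2)^(3/2)/6*81 = -(-7 - 2)^(3/2)/6*81 = -(-9)*I/2*81 = (9*I/2)*81 = 729*I/2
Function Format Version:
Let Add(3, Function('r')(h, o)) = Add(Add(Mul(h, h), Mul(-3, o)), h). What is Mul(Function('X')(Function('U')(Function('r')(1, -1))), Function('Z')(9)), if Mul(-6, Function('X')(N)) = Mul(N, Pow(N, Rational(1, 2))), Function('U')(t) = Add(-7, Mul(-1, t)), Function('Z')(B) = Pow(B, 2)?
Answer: Mul(Rational(729, 2), I) ≈ Mul(364.50, I)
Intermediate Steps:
Function('r')(h, o) = Add(-3, h, Pow(h, 2), Mul(-3, o)) (Function('r')(h, o) = Add(-3, Add(Add(Mul(h, h), Mul(-3, o)), h)) = Add(-3, Add(Add(Pow(h, 2), Mul(-3, o)), h)) = Add(-3, Add(h, Pow(h, 2), Mul(-3, o))) = Add(-3, h, Pow(h, 2), Mul(-3, o)))
Function('X')(N) = Mul(Rational(-1, 6), Pow(N, Rational(3, 2))) (Function('X')(N) = Mul(Rational(-1, 6), Mul(N, Pow(N, Rational(1, 2)))) = Mul(Rational(-1, 6), Pow(N, Rational(3, 2))))
Mul(Function('X')(Function('U')(Function('r')(1, -1))), Function('Z')(9)) = Mul(Mul(Rational(-1, 6), Pow(Add(-7, Mul(-1, Add(-3, 1, Pow(1, 2), Mul(-3, -1)))), Rational(3, 2))), Pow(9, 2)) = Mul(Mul(Rational(-1, 6), Pow(Add(-7, Mul(-1, Add(-3, 1, 1, 3))), Rational(3, 2))), 81) = Mul(Mul(Rational(-1, 6), Pow(Add(-7, Mul(-1, 2)), Rational(3, 2))), 81) = Mul(Mul(Rational(-1, 6), Pow(Add(-7, -2), Rational(3, 2))), 81) = Mul(Mul(Rational(-1, 6), Pow(-9, Rational(3, 2))), 81) = Mul(Mul(Rational(-1, 6), Mul(-27, I)), 81) = Mul(Mul(Rational(9, 2), I), 81) = Mul(Rational(729, 2), I)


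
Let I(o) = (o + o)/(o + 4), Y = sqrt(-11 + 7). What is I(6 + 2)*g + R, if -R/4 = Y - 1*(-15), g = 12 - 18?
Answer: -68 - 8*I ≈ -68.0 - 8.0*I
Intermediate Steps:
Y = 2*I (Y = sqrt(-4) = 2*I ≈ 2.0*I)
g = -6
R = -60 - 8*I (R = -4*(2*I - 1*(-15)) = -4*(2*I + 15) = -4*(15 + 2*I) = -60 - 8*I ≈ -60.0 - 8.0*I)
I(o) = 2*o/(4 + o) (I(o) = (2*o)/(4 + o) = 2*o/(4 + o))
I(6 + 2)*g + R = (2*(6 + 2)/(4 + (6 + 2)))*(-6) + (-60 - 8*I) = (2*8/(4 + 8))*(-6) + (-60 - 8*I) = (2*8/12)*(-6) + (-60 - 8*I) = (2*8*(1/12))*(-6) + (-60 - 8*I) = (4/3)*(-6) + (-60 - 8*I) = -8 + (-60 - 8*I) = -68 - 8*I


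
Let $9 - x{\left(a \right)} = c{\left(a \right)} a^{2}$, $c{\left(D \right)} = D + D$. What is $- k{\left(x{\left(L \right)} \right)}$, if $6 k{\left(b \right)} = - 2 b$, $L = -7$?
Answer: $\frac{695}{3} \approx 231.67$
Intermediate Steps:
$c{\left(D \right)} = 2 D$
$x{\left(a \right)} = 9 - 2 a^{3}$ ($x{\left(a \right)} = 9 - 2 a a^{2} = 9 - 2 a^{3}$)
$k{\left(b \right)} = - \frac{b}{3}$ ($k{\left(b \right)} = \frac{\left(-2\right) b}{6} = - \frac{b}{3}$)
$- k{\left(x{\left(L \right)} \right)} = - \frac{\left(-1\right) \left(9 - 2 \left(-7\right)^{3}\right)}{3} = - \frac{\left(-1\right) \left(9 - -686\right)}{3} = - \frac{\left(-1\right) \left(9 + 686\right)}{3} = - \frac{\left(-1\right) 695}{3} = \left(-1\right) \left(- \frac{695}{3}\right) = \frac{695}{3}$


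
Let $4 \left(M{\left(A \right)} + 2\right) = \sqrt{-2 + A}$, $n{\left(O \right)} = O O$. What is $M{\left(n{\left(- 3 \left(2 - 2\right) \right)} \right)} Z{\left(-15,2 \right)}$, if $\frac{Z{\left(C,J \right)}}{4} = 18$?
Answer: $-144 + 18 i \sqrt{2} \approx -144.0 + 25.456 i$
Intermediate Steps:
$Z{\left(C,J \right)} = 72$ ($Z{\left(C,J \right)} = 4 \cdot 18 = 72$)
$n{\left(O \right)} = O^{2}$
$M{\left(A \right)} = -2 + \frac{\sqrt{-2 + A}}{4}$
$M{\left(n{\left(- 3 \left(2 - 2\right) \right)} \right)} Z{\left(-15,2 \right)} = \left(-2 + \frac{\sqrt{-2 + \left(- 3 \left(2 - 2\right)\right)^{2}}}{4}\right) 72 = \left(-2 + \frac{\sqrt{-2 + \left(\left(-3\right) 0\right)^{2}}}{4}\right) 72 = \left(-2 + \frac{\sqrt{-2 + 0^{2}}}{4}\right) 72 = \left(-2 + \frac{\sqrt{-2 + 0}}{4}\right) 72 = \left(-2 + \frac{\sqrt{-2}}{4}\right) 72 = \left(-2 + \frac{i \sqrt{2}}{4}\right) 72 = -144 + 18 i \sqrt{2}$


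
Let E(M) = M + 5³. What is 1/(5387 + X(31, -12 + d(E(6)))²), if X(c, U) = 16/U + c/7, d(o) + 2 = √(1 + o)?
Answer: 8637377/46608210248 + 4459*√33/139824630744 ≈ 0.00018550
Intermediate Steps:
E(M) = 125 + M (E(M) = M + 125 = 125 + M)
d(o) = -2 + √(1 + o)
X(c, U) = 16/U + c/7 (X(c, U) = 16/U + c*(⅐) = 16/U + c/7)
1/(5387 + X(31, -12 + d(E(6)))²) = 1/(5387 + (16/(-12 + (-2 + √(1 + (125 + 6)))) + (⅐)*31)²) = 1/(5387 + (16/(-12 + (-2 + √(1 + 131))) + 31/7)²) = 1/(5387 + (16/(-12 + (-2 + √132)) + 31/7)²) = 1/(5387 + (16/(-12 + (-2 + 2*√33)) + 31/7)²) = 1/(5387 + (16/(-14 + 2*√33) + 31/7)²) = 1/(5387 + (31/7 + 16/(-14 + 2*√33))²)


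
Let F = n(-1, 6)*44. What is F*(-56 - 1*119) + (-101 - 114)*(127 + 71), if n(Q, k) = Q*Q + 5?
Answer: -88770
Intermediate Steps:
n(Q, k) = 5 + Q² (n(Q, k) = Q² + 5 = 5 + Q²)
F = 264 (F = (5 + (-1)²)*44 = (5 + 1)*44 = 6*44 = 264)
F*(-56 - 1*119) + (-101 - 114)*(127 + 71) = 264*(-56 - 1*119) + (-101 - 114)*(127 + 71) = 264*(-56 - 119) - 215*198 = 264*(-175) - 42570 = -46200 - 42570 = -88770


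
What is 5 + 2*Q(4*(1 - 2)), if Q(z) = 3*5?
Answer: 35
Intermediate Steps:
Q(z) = 15
5 + 2*Q(4*(1 - 2)) = 5 + 2*15 = 5 + 30 = 35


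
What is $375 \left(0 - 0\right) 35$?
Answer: $0$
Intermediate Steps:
$375 \left(0 - 0\right) 35 = 375 \left(0 + 0\right) 35 = 375 \cdot 0 \cdot 35 = 0 \cdot 35 = 0$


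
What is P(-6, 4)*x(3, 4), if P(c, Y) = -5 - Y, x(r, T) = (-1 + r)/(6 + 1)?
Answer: -18/7 ≈ -2.5714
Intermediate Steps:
x(r, T) = -1/7 + r/7 (x(r, T) = (-1 + r)/7 = (-1 + r)*(1/7) = -1/7 + r/7)
P(-6, 4)*x(3, 4) = (-5 - 1*4)*(-1/7 + (1/7)*3) = (-5 - 4)*(-1/7 + 3/7) = -9*2/7 = -18/7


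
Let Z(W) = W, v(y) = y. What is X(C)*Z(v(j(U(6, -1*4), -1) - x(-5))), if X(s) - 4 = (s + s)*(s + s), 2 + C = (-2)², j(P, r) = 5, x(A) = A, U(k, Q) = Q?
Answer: 200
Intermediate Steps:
C = 2 (C = -2 + (-2)² = -2 + 4 = 2)
X(s) = 4 + 4*s² (X(s) = 4 + (s + s)*(s + s) = 4 + (2*s)*(2*s) = 4 + 4*s²)
X(C)*Z(v(j(U(6, -1*4), -1) - x(-5))) = (4 + 4*2²)*(5 - 1*(-5)) = (4 + 4*4)*(5 + 5) = (4 + 16)*10 = 20*10 = 200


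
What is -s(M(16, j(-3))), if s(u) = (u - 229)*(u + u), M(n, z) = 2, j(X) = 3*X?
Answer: 908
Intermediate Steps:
s(u) = 2*u*(-229 + u) (s(u) = (-229 + u)*(2*u) = 2*u*(-229 + u))
-s(M(16, j(-3))) = -2*2*(-229 + 2) = -2*2*(-227) = -1*(-908) = 908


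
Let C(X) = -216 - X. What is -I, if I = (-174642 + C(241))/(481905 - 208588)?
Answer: 175099/273317 ≈ 0.64064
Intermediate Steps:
I = -175099/273317 (I = (-174642 + (-216 - 1*241))/(481905 - 208588) = (-174642 + (-216 - 241))/273317 = (-174642 - 457)*(1/273317) = -175099*1/273317 = -175099/273317 ≈ -0.64064)
-I = -1*(-175099/273317) = 175099/273317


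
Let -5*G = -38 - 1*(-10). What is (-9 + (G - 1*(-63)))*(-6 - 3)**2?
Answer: 24138/5 ≈ 4827.6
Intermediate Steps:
G = 28/5 (G = -(-38 - 1*(-10))/5 = -(-38 + 10)/5 = -1/5*(-28) = 28/5 ≈ 5.6000)
(-9 + (G - 1*(-63)))*(-6 - 3)**2 = (-9 + (28/5 - 1*(-63)))*(-6 - 3)**2 = (-9 + (28/5 + 63))*(-9)**2 = (-9 + 343/5)*81 = (298/5)*81 = 24138/5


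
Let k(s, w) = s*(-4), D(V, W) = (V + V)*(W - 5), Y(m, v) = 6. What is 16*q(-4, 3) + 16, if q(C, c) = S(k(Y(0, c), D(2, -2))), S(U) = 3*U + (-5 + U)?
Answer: -1600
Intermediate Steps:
D(V, W) = 2*V*(-5 + W) (D(V, W) = (2*V)*(-5 + W) = 2*V*(-5 + W))
k(s, w) = -4*s
S(U) = -5 + 4*U
q(C, c) = -101 (q(C, c) = -5 + 4*(-4*6) = -5 + 4*(-24) = -5 - 96 = -101)
16*q(-4, 3) + 16 = 16*(-101) + 16 = -1616 + 16 = -1600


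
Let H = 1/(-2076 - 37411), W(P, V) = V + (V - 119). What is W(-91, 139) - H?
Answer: 6278434/39487 ≈ 159.00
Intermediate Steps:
W(P, V) = -119 + 2*V (W(P, V) = V + (-119 + V) = -119 + 2*V)
H = -1/39487 (H = 1/(-39487) = -1/39487 ≈ -2.5325e-5)
W(-91, 139) - H = (-119 + 2*139) - 1*(-1/39487) = (-119 + 278) + 1/39487 = 159 + 1/39487 = 6278434/39487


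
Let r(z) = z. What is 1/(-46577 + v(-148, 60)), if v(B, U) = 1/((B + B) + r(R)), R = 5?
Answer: -291/13553908 ≈ -2.1470e-5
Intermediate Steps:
v(B, U) = 1/(5 + 2*B) (v(B, U) = 1/((B + B) + 5) = 1/(2*B + 5) = 1/(5 + 2*B))
1/(-46577 + v(-148, 60)) = 1/(-46577 + 1/(5 + 2*(-148))) = 1/(-46577 + 1/(5 - 296)) = 1/(-46577 + 1/(-291)) = 1/(-46577 - 1/291) = 1/(-13553908/291) = -291/13553908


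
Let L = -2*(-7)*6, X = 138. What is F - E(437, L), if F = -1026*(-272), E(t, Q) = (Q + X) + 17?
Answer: 278833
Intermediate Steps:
L = 84 (L = 14*6 = 84)
E(t, Q) = 155 + Q (E(t, Q) = (Q + 138) + 17 = (138 + Q) + 17 = 155 + Q)
F = 279072
F - E(437, L) = 279072 - (155 + 84) = 279072 - 1*239 = 279072 - 239 = 278833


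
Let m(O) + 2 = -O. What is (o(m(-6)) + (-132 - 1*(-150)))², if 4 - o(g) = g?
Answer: 324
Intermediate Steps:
m(O) = -2 - O
o(g) = 4 - g
(o(m(-6)) + (-132 - 1*(-150)))² = ((4 - (-2 - 1*(-6))) + (-132 - 1*(-150)))² = ((4 - (-2 + 6)) + (-132 + 150))² = ((4 - 1*4) + 18)² = ((4 - 4) + 18)² = (0 + 18)² = 18² = 324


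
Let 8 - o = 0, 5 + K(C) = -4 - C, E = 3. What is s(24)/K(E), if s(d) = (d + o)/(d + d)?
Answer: -1/18 ≈ -0.055556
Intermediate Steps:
K(C) = -9 - C (K(C) = -5 + (-4 - C) = -9 - C)
o = 8 (o = 8 - 1*0 = 8 + 0 = 8)
s(d) = (8 + d)/(2*d) (s(d) = (d + 8)/(d + d) = (8 + d)/((2*d)) = (8 + d)*(1/(2*d)) = (8 + d)/(2*d))
s(24)/K(E) = ((1/2)*(8 + 24)/24)/(-9 - 1*3) = ((1/2)*(1/24)*32)/(-9 - 3) = (2/3)/(-12) = (2/3)*(-1/12) = -1/18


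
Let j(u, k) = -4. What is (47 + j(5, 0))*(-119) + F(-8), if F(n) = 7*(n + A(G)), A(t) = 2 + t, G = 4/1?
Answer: -5131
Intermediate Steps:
G = 4 (G = 4*1 = 4)
F(n) = 42 + 7*n (F(n) = 7*(n + (2 + 4)) = 7*(n + 6) = 7*(6 + n) = 42 + 7*n)
(47 + j(5, 0))*(-119) + F(-8) = (47 - 4)*(-119) + (42 + 7*(-8)) = 43*(-119) + (42 - 56) = -5117 - 14 = -5131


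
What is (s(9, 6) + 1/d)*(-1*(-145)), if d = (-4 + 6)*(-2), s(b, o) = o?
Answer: 3335/4 ≈ 833.75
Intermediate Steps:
d = -4 (d = 2*(-2) = -4)
(s(9, 6) + 1/d)*(-1*(-145)) = (6 + 1/(-4))*(-1*(-145)) = (6 - ¼)*145 = (23/4)*145 = 3335/4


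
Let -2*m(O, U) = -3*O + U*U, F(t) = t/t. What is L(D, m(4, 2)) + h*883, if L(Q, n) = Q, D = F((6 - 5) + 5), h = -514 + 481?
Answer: -29138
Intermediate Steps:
h = -33
F(t) = 1
m(O, U) = -U²/2 + 3*O/2 (m(O, U) = -(-3*O + U*U)/2 = -(-3*O + U²)/2 = -(U² - 3*O)/2 = -U²/2 + 3*O/2)
D = 1
L(D, m(4, 2)) + h*883 = 1 - 33*883 = 1 - 29139 = -29138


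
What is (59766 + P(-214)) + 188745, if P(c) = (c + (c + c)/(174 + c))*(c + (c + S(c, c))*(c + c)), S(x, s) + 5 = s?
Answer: -37384352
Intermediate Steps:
S(x, s) = -5 + s
P(c) = (c + 2*c/(174 + c))*(c + 2*c*(-5 + 2*c)) (P(c) = (c + (c + c)/(174 + c))*(c + (c + (-5 + c))*(c + c)) = (c + (2*c)/(174 + c))*(c + (-5 + 2*c)*(2*c)) = (c + 2*c/(174 + c))*(c + 2*c*(-5 + 2*c)))
(59766 + P(-214)) + 188745 = (59766 + (-214)²*(-1584 + 4*(-214)² + 695*(-214))/(174 - 214)) + 188745 = (59766 + 45796*(-1584 + 4*45796 - 148730)/(-40)) + 188745 = (59766 + 45796*(-1/40)*(-1584 + 183184 - 148730)) + 188745 = (59766 + 45796*(-1/40)*32870) + 188745 = (59766 - 37632863) + 188745 = -37573097 + 188745 = -37384352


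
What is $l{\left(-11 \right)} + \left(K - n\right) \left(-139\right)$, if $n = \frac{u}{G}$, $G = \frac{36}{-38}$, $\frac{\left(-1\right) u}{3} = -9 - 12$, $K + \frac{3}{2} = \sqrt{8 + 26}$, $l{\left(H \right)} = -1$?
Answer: $-9036 - 139 \sqrt{34} \approx -9846.5$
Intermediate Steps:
$K = - \frac{3}{2} + \sqrt{34}$ ($K = - \frac{3}{2} + \sqrt{8 + 26} = - \frac{3}{2} + \sqrt{34} \approx 4.3309$)
$u = 63$ ($u = - 3 \left(-9 - 12\right) = \left(-3\right) \left(-21\right) = 63$)
$G = - \frac{18}{19}$ ($G = 36 \left(- \frac{1}{38}\right) = - \frac{18}{19} \approx -0.94737$)
$n = - \frac{133}{2}$ ($n = \frac{63}{- \frac{18}{19}} = 63 \left(- \frac{19}{18}\right) = - \frac{133}{2} \approx -66.5$)
$l{\left(-11 \right)} + \left(K - n\right) \left(-139\right) = -1 + \left(\left(- \frac{3}{2} + \sqrt{34}\right) - - \frac{133}{2}\right) \left(-139\right) = -1 + \left(\left(- \frac{3}{2} + \sqrt{34}\right) + \frac{133}{2}\right) \left(-139\right) = -1 + \left(65 + \sqrt{34}\right) \left(-139\right) = -1 - \left(9035 + 139 \sqrt{34}\right) = -9036 - 139 \sqrt{34}$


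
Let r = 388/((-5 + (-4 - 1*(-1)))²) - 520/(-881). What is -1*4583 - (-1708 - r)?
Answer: -40432223/14096 ≈ -2868.3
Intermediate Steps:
r = 93777/14096 (r = 388/((-5 + (-4 + 1))²) - 520*(-1/881) = 388/((-5 - 3)²) + 520/881 = 388/((-8)²) + 520/881 = 388/64 + 520/881 = 388*(1/64) + 520/881 = 97/16 + 520/881 = 93777/14096 ≈ 6.6527)
-1*4583 - (-1708 - r) = -1*4583 - (-1708 - 1*93777/14096) = -4583 - (-1708 - 93777/14096) = -4583 - 1*(-24169745/14096) = -4583 + 24169745/14096 = -40432223/14096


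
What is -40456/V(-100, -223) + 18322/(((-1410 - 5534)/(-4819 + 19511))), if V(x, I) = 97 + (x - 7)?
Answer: -150683861/4340 ≈ -34720.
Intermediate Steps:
V(x, I) = 90 + x (V(x, I) = 97 + (-7 + x) = 90 + x)
-40456/V(-100, -223) + 18322/(((-1410 - 5534)/(-4819 + 19511))) = -40456/(90 - 100) + 18322/(((-1410 - 5534)/(-4819 + 19511))) = -40456/(-10) + 18322/((-6944/14692)) = -40456*(-⅒) + 18322/((-6944*1/14692)) = 20228/5 + 18322/(-1736/3673) = 20228/5 + 18322*(-3673/1736) = 20228/5 - 33648353/868 = -150683861/4340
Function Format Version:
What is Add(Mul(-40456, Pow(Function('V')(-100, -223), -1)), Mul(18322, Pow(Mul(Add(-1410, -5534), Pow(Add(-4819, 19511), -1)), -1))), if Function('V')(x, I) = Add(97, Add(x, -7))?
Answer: Rational(-150683861, 4340) ≈ -34720.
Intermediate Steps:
Function('V')(x, I) = Add(90, x) (Function('V')(x, I) = Add(97, Add(-7, x)) = Add(90, x))
Add(Mul(-40456, Pow(Function('V')(-100, -223), -1)), Mul(18322, Pow(Mul(Add(-1410, -5534), Pow(Add(-4819, 19511), -1)), -1))) = Add(Mul(-40456, Pow(Add(90, -100), -1)), Mul(18322, Pow(Mul(Add(-1410, -5534), Pow(Add(-4819, 19511), -1)), -1))) = Add(Mul(-40456, Pow(-10, -1)), Mul(18322, Pow(Mul(-6944, Pow(14692, -1)), -1))) = Add(Mul(-40456, Rational(-1, 10)), Mul(18322, Pow(Mul(-6944, Rational(1, 14692)), -1))) = Add(Rational(20228, 5), Mul(18322, Pow(Rational(-1736, 3673), -1))) = Add(Rational(20228, 5), Mul(18322, Rational(-3673, 1736))) = Add(Rational(20228, 5), Rational(-33648353, 868)) = Rational(-150683861, 4340)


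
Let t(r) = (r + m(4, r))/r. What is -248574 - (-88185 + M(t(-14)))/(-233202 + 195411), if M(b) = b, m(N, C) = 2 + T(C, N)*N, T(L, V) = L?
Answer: -65757637499/264537 ≈ -2.4858e+5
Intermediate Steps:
m(N, C) = 2 + C*N
t(r) = (2 + 5*r)/r (t(r) = (r + (2 + r*4))/r = (r + (2 + 4*r))/r = (2 + 5*r)/r)
-248574 - (-88185 + M(t(-14)))/(-233202 + 195411) = -248574 - (-88185 + (5 + 2/(-14)))/(-233202 + 195411) = -248574 - (-88185 + (5 + 2*(-1/14)))/(-37791) = -248574 - (-88185 + (5 - ⅐))*(-1)/37791 = -248574 - (-88185 + 34/7)*(-1)/37791 = -248574 - (-617261)*(-1)/(7*37791) = -248574 - 1*617261/264537 = -248574 - 617261/264537 = -65757637499/264537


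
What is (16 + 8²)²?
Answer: 6400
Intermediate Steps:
(16 + 8²)² = (16 + 64)² = 80² = 6400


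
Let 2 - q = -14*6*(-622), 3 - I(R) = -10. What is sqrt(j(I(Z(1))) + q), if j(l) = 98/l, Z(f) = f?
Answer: 10*I*sqrt(88283)/13 ≈ 228.56*I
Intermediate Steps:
I(R) = 13 (I(R) = 3 - 1*(-10) = 3 + 10 = 13)
q = -52246 (q = 2 - (-14*6)*(-622) = 2 - (-84)*(-622) = 2 - 1*52248 = 2 - 52248 = -52246)
sqrt(j(I(Z(1))) + q) = sqrt(98/13 - 52246) = sqrt(-679100/13) = 10*I*sqrt(88283)/13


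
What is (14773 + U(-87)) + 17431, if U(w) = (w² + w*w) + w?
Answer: 47255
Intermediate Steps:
U(w) = w + 2*w² (U(w) = (w² + w²) + w = 2*w² + w = w + 2*w²)
(14773 + U(-87)) + 17431 = (14773 - 87*(1 + 2*(-87))) + 17431 = (14773 - 87*(1 - 174)) + 17431 = (14773 - 87*(-173)) + 17431 = (14773 + 15051) + 17431 = 29824 + 17431 = 47255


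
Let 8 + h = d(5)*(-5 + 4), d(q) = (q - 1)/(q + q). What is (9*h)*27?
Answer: -10206/5 ≈ -2041.2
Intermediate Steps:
d(q) = (-1 + q)/(2*q) (d(q) = (-1 + q)/((2*q)) = (-1 + q)*(1/(2*q)) = (-1 + q)/(2*q))
h = -42/5 (h = -8 + ((½)*(-1 + 5)/5)*(-5 + 4) = -8 + ((½)*(⅕)*4)*(-1) = -8 + (⅖)*(-1) = -8 - ⅖ = -42/5 ≈ -8.4000)
(9*h)*27 = (9*(-42/5))*27 = -378/5*27 = -10206/5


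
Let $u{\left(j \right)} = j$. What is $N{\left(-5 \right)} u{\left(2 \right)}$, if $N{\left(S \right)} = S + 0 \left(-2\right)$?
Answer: $-10$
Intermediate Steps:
$N{\left(S \right)} = S$ ($N{\left(S \right)} = S + 0 = S$)
$N{\left(-5 \right)} u{\left(2 \right)} = \left(-5\right) 2 = -10$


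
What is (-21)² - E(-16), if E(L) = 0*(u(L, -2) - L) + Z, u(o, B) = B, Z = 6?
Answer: 435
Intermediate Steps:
E(L) = 6 (E(L) = 0*(-2 - L) + 6 = 0 + 6 = 6)
(-21)² - E(-16) = (-21)² - 1*6 = 441 - 6 = 435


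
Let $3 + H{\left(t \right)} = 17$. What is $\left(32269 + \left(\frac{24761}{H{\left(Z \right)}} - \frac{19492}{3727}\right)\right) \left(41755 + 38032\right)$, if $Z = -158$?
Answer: $\frac{141681225969667}{52178} \approx 2.7153 \cdot 10^{9}$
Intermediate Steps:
$H{\left(t \right)} = 14$ ($H{\left(t \right)} = -3 + 17 = 14$)
$\left(32269 + \left(\frac{24761}{H{\left(Z \right)}} - \frac{19492}{3727}\right)\right) \left(41755 + 38032\right) = \left(32269 + \left(\frac{24761}{14} - \frac{19492}{3727}\right)\right) \left(41755 + 38032\right) = \left(32269 + \left(24761 \cdot \frac{1}{14} - \frac{19492}{3727}\right)\right) 79787 = \left(32269 + \left(\frac{24761}{14} - \frac{19492}{3727}\right)\right) 79787 = \left(32269 + \frac{92011359}{52178}\right) 79787 = \frac{1775743241}{52178} \cdot 79787 = \frac{141681225969667}{52178}$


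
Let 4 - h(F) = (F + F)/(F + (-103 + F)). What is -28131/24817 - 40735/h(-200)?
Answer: -39118335089/3077308 ≈ -12712.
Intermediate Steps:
h(F) = 4 - 2*F/(-103 + 2*F) (h(F) = 4 - (F + F)/(F + (-103 + F)) = 4 - 2*F/(-103 + 2*F))
-28131/24817 - 40735/h(-200) = -28131/24817 - 40735*(-103 + 2*(-200))/(2*(-206 + 3*(-200))) = -28131*1/24817 - 40735*(-103 - 400)/(2*(-206 - 600)) = -28131/24817 - 40735/(2*(-806)/(-503)) = -28131/24817 - 40735/(2*(-1/503)*(-806)) = -28131/24817 - 40735/1612/503 = -28131/24817 - 40735*503/1612 = -28131/24817 - 20489705/1612 = -39118335089/3077308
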